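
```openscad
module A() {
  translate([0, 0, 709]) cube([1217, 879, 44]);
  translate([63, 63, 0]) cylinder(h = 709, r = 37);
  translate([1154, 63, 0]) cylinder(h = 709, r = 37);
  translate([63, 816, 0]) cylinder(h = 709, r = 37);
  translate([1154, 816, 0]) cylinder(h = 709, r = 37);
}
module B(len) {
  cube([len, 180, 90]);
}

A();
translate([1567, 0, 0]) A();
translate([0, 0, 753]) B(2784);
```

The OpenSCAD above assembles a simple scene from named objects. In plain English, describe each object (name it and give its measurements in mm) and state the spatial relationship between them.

A is a table: top 1217 mm (x) × 879 mm (y), 44 mm thick, upper face at z = 753 mm, on four round legs of 74 mm diameter, each leg's bounding box inset 26 mm from the nearest pair of top edges, running from z = 0 to the bottom of the top.

B is a rectangular beam 2784 mm long (x), 180 mm deep (y), 90 mm thick (z).

The beam spans the tops of two tables placed 350 mm apart, resting at z = 753 mm.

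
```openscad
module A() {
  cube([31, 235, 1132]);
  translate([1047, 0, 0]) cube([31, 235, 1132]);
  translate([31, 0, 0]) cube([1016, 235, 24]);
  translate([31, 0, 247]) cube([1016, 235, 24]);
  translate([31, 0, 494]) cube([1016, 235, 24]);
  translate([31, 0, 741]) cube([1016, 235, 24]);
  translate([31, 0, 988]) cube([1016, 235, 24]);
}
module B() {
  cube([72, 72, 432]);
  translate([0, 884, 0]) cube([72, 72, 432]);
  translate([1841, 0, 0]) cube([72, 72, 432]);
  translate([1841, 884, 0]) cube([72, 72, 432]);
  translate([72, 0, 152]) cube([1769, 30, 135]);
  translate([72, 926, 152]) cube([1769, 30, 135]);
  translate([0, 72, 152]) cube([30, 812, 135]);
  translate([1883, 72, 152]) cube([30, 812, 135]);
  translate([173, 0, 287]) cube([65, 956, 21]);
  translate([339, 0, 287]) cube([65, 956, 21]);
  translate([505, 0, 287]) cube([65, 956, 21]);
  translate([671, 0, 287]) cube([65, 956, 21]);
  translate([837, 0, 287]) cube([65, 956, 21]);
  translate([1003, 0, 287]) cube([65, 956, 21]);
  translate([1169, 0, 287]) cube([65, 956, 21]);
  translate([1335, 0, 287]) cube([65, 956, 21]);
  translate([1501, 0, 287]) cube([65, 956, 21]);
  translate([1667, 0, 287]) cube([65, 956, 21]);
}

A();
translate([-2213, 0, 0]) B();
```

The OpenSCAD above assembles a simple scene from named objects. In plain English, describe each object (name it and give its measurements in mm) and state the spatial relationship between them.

A is an open bookshelf. Two side panels, each 31 mm thick, 235 mm deep and 1132 mm tall, stand 1078 mm apart (outside-to-outside). Between them sit 5 shelves, each 24 mm thick and 235 mm deep, spanning the full gap between the sides. The bottom shelf rests on the floor (its underside at z = 0) and the clear gap between one shelf's top and the next shelf's underside is 223 mm.

B is a bed frame 1913 mm long (x) by 956 mm wide (y). Four 72×72 mm corner posts, 432 mm tall, at the corners of the footprint. Four rails of 30 mm thickness and 135 mm height run between adjacent posts with their undersides at z = 152 mm, their outer faces flush with the outside of the frame (the two x-running rails run between the posts' inner faces; the two y-running rails run between the posts' inner faces). 10 slats, each 65 mm wide (x) and 21 mm thick, lie across the top of the two x-running rails, running the full 956 mm width of the frame in y; the slats are evenly spaced along x between the inner faces of the end posts with equal gaps (rounded down to the nearest mm) at the −x end and between each pair — any rounding remainder accumulates at the +x end.

The bed frame is on the floor beside the bookshelf on its −x side.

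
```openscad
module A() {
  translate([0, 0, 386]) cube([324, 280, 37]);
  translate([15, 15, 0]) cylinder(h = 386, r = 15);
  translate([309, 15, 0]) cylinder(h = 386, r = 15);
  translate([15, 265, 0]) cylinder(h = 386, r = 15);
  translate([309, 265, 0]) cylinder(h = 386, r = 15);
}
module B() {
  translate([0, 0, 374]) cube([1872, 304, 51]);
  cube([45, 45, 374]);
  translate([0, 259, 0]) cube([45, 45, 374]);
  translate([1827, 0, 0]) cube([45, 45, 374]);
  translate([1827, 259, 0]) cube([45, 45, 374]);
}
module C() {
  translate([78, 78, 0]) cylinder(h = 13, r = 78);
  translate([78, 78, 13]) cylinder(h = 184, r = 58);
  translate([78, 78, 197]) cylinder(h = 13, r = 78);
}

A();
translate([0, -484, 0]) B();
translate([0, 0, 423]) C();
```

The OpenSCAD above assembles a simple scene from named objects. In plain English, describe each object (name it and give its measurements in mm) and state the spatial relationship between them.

A is a simple wooden stool: a rectangular seat 324 mm (x) by 280 mm (y), 37 mm thick, top face at z = 423 mm, on four round legs, each 30 mm in diameter. The legs rest on z = 0, each leg's axis is inset half a diameter from the nearest pair of seat edges (so the leg's bounding box is flush with the corner).

B is a bench: a 1872×304 mm seat slab, 51 mm thick, top at z = 425 mm, on four 45×45 mm square legs flush with the seat corners and standing on z = 0.

C is a spool: two coaxial disc flanges of radius 78 mm and thickness 13 mm, joined by a core cylinder of radius 58 mm and height 184 mm. The lower flange rests on z = 0 and the three cylinders share a vertical axis.

The bench is on the floor beside the stool on its −y side. The spool is on top of the stool.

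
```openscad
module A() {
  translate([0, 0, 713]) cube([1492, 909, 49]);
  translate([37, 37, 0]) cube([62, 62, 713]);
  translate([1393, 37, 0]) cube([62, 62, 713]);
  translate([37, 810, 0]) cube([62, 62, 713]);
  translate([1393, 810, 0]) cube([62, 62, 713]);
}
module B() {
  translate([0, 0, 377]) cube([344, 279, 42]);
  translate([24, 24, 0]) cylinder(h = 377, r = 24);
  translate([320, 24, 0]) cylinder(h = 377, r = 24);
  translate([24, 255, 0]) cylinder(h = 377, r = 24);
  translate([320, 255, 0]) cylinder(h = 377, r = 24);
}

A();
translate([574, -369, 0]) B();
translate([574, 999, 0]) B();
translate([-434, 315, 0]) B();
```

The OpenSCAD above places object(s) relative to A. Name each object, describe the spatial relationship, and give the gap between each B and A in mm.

Each stool's nearest face is 90 mm from the table's bounding box.

A is a table. B is a stool. Three stools sit around the table at the −y, +y, −x sides. The gap between each stool and the table is 90 mm.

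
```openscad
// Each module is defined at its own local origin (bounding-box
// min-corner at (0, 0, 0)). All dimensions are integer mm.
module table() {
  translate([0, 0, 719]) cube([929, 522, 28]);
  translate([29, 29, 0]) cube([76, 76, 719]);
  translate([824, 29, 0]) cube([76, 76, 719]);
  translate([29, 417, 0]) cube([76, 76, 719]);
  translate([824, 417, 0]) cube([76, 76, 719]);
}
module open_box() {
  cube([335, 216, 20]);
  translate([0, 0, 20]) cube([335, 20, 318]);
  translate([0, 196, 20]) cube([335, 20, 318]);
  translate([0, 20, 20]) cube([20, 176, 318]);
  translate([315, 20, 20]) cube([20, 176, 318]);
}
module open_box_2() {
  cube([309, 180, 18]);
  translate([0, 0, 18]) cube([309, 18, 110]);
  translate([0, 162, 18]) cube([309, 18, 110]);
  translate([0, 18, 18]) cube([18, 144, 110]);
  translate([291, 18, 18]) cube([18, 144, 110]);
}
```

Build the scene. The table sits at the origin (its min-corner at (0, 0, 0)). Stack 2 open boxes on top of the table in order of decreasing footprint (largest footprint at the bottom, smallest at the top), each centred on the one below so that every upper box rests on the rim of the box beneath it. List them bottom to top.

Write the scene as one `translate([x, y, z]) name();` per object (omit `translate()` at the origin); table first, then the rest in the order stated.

table();
translate([297, 153, 747]) open_box();
translate([310, 171, 1085]) open_box_2();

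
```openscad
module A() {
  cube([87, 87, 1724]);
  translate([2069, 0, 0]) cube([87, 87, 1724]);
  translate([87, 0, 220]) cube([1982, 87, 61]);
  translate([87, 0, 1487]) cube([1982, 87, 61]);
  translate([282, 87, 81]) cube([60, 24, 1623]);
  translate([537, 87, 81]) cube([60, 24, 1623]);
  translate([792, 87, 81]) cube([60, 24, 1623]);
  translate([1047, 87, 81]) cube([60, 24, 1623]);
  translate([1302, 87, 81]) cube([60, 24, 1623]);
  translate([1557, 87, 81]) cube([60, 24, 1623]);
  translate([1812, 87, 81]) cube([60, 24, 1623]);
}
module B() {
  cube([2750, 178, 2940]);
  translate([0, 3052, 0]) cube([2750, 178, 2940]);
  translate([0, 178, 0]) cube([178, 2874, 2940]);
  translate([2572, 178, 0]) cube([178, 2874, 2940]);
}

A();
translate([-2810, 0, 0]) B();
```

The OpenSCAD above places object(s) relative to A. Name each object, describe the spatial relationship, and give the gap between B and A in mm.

A is a fence section. B is a house frame. The house frame is on the floor beside the fence section on its −x side. The gap between the house frame and the fence section is 60 mm.

The house frame's nearest face is 60 mm from the fence section's −x face.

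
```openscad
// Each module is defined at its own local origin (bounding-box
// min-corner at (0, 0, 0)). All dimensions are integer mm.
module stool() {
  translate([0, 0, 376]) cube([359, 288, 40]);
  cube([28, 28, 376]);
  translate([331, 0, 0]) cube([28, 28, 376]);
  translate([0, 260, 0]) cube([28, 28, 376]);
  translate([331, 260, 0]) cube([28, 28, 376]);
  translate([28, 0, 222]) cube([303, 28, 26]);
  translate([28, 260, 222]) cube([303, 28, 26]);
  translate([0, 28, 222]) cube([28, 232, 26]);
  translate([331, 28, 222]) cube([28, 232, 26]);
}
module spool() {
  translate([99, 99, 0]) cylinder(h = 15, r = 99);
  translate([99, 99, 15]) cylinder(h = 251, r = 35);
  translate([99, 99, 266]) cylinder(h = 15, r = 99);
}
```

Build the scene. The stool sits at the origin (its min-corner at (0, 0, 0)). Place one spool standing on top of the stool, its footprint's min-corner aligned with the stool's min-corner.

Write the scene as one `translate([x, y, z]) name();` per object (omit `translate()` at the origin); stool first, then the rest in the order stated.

stool();
translate([0, 0, 416]) spool();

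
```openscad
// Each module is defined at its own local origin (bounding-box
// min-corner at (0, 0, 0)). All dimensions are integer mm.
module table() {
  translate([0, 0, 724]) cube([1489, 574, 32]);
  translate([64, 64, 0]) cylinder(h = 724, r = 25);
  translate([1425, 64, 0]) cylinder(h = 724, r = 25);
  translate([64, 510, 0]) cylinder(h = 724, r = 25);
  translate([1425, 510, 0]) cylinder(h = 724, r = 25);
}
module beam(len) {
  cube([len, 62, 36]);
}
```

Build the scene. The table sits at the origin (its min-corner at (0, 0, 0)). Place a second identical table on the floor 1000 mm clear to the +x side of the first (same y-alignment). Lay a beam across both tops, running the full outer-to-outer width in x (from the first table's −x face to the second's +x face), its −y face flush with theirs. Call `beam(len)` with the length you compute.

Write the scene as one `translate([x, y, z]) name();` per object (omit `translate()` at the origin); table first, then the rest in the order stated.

table();
translate([2489, 0, 0]) table();
translate([0, 0, 756]) beam(3978);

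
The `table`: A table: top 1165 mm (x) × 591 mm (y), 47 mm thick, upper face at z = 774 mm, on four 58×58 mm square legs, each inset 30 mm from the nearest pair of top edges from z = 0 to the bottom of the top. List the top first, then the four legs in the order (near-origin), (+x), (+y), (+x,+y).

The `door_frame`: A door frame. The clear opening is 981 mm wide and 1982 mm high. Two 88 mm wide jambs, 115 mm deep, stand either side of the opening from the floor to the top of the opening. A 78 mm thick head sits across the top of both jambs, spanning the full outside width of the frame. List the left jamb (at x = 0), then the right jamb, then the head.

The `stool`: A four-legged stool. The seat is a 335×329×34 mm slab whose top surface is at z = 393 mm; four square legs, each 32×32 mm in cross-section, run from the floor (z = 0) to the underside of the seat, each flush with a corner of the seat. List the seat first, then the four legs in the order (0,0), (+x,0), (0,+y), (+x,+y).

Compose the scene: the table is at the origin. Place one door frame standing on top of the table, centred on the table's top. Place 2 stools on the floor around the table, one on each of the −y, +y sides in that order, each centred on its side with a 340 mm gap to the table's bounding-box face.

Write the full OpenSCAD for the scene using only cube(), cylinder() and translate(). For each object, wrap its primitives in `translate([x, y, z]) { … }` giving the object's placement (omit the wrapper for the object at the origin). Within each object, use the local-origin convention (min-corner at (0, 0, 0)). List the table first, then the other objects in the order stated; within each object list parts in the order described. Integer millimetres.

translate([0, 0, 727]) cube([1165, 591, 47]);
translate([30, 30, 0]) cube([58, 58, 727]);
translate([1077, 30, 0]) cube([58, 58, 727]);
translate([30, 503, 0]) cube([58, 58, 727]);
translate([1077, 503, 0]) cube([58, 58, 727]);
translate([4, 238, 774]) {
  cube([88, 115, 1982]);
  translate([1069, 0, 0]) cube([88, 115, 1982]);
  translate([0, 0, 1982]) cube([1157, 115, 78]);
}
translate([415, -669, 0]) {
  translate([0, 0, 359]) cube([335, 329, 34]);
  cube([32, 32, 359]);
  translate([303, 0, 0]) cube([32, 32, 359]);
  translate([0, 297, 0]) cube([32, 32, 359]);
  translate([303, 297, 0]) cube([32, 32, 359]);
}
translate([415, 931, 0]) {
  translate([0, 0, 359]) cube([335, 329, 34]);
  cube([32, 32, 359]);
  translate([303, 0, 0]) cube([32, 32, 359]);
  translate([0, 297, 0]) cube([32, 32, 359]);
  translate([303, 297, 0]) cube([32, 32, 359]);
}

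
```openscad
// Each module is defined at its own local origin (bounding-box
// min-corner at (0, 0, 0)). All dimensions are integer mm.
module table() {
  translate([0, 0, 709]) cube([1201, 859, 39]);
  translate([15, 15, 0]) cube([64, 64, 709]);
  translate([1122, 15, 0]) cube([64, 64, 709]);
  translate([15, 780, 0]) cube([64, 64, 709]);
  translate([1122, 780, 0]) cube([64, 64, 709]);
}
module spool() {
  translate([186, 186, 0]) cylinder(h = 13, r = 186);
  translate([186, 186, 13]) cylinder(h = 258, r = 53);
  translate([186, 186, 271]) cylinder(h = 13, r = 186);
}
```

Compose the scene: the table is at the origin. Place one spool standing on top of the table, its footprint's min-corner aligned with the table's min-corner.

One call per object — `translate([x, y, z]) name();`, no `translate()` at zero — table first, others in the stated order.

table();
translate([0, 0, 748]) spool();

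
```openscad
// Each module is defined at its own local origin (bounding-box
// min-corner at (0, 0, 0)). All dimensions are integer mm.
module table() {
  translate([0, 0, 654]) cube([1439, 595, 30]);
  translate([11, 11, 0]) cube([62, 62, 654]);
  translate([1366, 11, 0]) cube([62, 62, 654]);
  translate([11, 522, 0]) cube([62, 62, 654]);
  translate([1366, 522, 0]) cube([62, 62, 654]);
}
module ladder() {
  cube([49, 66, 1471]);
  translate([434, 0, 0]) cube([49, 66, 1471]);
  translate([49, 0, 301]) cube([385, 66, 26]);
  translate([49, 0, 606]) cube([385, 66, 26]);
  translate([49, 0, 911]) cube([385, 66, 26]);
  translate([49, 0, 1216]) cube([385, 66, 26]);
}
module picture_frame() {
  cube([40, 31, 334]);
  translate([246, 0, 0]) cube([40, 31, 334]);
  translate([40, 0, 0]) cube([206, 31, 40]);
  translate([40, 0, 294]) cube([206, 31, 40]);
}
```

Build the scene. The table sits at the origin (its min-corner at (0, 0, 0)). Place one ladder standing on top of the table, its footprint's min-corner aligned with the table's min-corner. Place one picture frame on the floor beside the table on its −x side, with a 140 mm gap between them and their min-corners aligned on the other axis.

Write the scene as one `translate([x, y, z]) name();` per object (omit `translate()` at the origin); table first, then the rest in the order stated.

table();
translate([0, 0, 684]) ladder();
translate([-426, 0, 0]) picture_frame();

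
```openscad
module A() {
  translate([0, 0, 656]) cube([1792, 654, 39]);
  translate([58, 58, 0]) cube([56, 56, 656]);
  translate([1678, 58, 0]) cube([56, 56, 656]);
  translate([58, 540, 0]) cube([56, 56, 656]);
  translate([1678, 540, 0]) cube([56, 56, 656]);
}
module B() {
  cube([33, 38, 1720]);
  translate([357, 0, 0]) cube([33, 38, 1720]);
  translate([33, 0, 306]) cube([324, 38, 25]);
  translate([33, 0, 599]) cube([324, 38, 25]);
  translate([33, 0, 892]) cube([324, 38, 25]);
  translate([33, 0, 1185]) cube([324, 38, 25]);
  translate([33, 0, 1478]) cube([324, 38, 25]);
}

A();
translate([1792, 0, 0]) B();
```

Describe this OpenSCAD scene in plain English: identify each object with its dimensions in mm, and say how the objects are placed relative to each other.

A is a table with a 1792×654 mm rectangular top, 39 mm thick, top surface at z = 695 mm, supported by four 56×56 mm square legs, each inset 58 mm from the nearest pair of top edges, running from the floor.

B is a straight ladder. Two 33×38 mm vertical rails, 1720 mm tall, stand 390 mm apart (outside-to-outside) with their front faces coplanar on the −y side. 5 rungs, each 38 mm deep and 25 mm tall, span between the inner faces of the rails, front faces flush with the rails. The lowest rung's underside is at z = 306 mm and rungs are spaced 293 mm apart (underside to underside).

The ladder is against the table's +x side, with their −y faces flush.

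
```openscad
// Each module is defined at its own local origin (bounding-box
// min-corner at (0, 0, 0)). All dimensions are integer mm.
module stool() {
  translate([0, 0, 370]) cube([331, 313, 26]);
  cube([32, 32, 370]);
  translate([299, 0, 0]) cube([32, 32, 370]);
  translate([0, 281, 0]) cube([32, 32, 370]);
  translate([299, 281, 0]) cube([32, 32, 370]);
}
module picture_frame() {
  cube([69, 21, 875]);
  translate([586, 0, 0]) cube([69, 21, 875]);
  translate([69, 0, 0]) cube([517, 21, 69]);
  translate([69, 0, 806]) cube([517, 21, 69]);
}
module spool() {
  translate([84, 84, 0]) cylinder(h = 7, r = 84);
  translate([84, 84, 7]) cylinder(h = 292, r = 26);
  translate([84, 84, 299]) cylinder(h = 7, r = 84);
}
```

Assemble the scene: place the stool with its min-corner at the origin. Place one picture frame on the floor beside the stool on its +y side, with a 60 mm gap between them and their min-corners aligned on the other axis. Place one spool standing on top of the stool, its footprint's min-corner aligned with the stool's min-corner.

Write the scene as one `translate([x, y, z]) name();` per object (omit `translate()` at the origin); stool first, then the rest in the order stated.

stool();
translate([0, 373, 0]) picture_frame();
translate([0, 0, 396]) spool();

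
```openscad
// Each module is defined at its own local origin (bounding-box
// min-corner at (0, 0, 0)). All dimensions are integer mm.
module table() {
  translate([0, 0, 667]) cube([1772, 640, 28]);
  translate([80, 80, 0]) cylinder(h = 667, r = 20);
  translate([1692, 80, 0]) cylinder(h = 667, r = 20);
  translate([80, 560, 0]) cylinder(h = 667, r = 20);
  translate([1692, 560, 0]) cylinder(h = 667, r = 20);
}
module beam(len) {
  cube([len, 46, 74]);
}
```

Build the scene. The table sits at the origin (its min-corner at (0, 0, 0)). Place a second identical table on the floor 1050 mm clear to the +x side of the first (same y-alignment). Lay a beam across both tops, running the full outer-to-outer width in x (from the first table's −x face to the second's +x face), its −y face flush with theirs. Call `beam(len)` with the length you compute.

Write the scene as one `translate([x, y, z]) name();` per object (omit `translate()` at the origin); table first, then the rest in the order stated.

table();
translate([2822, 0, 0]) table();
translate([0, 0, 695]) beam(4594);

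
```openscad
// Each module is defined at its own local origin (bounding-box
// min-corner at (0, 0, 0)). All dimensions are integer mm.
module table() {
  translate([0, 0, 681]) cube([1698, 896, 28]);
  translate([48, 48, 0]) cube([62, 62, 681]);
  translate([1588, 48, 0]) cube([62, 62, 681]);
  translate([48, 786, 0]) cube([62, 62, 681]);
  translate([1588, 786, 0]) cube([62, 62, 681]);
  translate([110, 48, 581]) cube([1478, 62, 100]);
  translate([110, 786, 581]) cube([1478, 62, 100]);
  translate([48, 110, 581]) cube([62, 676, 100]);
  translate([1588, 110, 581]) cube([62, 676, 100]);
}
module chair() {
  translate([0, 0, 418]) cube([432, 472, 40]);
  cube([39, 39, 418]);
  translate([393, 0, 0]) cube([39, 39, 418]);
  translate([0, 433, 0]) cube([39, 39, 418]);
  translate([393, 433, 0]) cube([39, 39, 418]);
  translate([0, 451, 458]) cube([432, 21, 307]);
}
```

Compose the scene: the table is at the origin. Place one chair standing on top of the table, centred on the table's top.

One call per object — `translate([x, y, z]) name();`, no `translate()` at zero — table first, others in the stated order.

table();
translate([633, 212, 709]) chair();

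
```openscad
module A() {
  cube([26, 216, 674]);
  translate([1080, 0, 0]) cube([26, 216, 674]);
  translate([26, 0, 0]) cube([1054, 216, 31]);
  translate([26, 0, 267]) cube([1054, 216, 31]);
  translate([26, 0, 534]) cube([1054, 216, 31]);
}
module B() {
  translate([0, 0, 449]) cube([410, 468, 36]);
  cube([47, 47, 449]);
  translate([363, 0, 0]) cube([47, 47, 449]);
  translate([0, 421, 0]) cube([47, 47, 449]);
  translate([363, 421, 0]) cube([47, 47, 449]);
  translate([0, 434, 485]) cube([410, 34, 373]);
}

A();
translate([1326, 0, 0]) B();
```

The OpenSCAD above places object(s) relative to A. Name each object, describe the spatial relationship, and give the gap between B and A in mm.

The chair's nearest face is 220 mm from the bookshelf's +x face.

A is a bookshelf. B is a chair. The chair is on the floor beside the bookshelf on its +x side. The gap between the chair and the bookshelf is 220 mm.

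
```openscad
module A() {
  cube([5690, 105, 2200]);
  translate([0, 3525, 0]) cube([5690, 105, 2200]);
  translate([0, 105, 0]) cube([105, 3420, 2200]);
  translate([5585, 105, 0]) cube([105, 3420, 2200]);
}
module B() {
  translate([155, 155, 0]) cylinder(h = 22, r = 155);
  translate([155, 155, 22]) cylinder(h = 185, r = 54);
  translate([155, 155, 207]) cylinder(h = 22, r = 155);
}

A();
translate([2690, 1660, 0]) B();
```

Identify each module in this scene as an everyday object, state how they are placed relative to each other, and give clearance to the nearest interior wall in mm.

Clearances: x = 2585, y = 1555; minimum 1555 mm.

A is a house frame. B is a spool. The spool sits inside the house frame, centred. The clearance to the nearest interior wall is 1555 mm.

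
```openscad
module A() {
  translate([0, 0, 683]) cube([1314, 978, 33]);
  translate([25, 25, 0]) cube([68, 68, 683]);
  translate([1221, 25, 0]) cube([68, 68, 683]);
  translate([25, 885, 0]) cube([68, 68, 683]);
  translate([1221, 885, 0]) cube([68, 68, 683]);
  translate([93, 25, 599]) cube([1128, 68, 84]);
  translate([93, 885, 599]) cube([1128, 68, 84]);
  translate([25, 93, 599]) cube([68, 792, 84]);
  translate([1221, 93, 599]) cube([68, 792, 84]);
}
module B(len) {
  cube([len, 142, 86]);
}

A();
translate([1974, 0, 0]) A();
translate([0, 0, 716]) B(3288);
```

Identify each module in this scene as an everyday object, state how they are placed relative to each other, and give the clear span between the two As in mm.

Second table starts at x = 1974; first ends at x = 1314; clear span = 1974 − 1314 = 660 mm.

A is a table. B is a beam. A beam spans the tops of two tables. The clear span between the two tables is 660 mm.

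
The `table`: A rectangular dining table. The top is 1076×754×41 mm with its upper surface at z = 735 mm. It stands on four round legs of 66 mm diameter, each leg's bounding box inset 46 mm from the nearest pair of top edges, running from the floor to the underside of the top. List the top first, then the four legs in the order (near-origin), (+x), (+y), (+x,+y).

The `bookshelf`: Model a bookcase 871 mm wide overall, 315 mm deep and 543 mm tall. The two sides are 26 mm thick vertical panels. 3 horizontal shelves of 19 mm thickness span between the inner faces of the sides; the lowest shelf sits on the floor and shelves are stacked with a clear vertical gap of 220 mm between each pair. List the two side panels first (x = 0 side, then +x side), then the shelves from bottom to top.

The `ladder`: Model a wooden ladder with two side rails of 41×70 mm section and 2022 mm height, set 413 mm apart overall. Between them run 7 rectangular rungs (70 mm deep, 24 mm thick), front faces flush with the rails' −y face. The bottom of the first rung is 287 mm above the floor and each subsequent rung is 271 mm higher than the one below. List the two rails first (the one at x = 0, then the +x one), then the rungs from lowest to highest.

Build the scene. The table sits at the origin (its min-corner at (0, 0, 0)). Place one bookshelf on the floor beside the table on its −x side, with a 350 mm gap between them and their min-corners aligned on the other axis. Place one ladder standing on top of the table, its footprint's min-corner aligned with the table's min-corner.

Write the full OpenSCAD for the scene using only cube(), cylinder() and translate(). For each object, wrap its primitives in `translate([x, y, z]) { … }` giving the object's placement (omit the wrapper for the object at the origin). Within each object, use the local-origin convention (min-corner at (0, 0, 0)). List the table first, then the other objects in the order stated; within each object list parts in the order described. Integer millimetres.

translate([0, 0, 694]) cube([1076, 754, 41]);
translate([79, 79, 0]) cylinder(h = 694, r = 33);
translate([997, 79, 0]) cylinder(h = 694, r = 33);
translate([79, 675, 0]) cylinder(h = 694, r = 33);
translate([997, 675, 0]) cylinder(h = 694, r = 33);
translate([-1221, 0, 0]) {
  cube([26, 315, 543]);
  translate([845, 0, 0]) cube([26, 315, 543]);
  translate([26, 0, 0]) cube([819, 315, 19]);
  translate([26, 0, 239]) cube([819, 315, 19]);
  translate([26, 0, 478]) cube([819, 315, 19]);
}
translate([0, 0, 735]) {
  cube([41, 70, 2022]);
  translate([372, 0, 0]) cube([41, 70, 2022]);
  translate([41, 0, 287]) cube([331, 70, 24]);
  translate([41, 0, 558]) cube([331, 70, 24]);
  translate([41, 0, 829]) cube([331, 70, 24]);
  translate([41, 0, 1100]) cube([331, 70, 24]);
  translate([41, 0, 1371]) cube([331, 70, 24]);
  translate([41, 0, 1642]) cube([331, 70, 24]);
  translate([41, 0, 1913]) cube([331, 70, 24]);
}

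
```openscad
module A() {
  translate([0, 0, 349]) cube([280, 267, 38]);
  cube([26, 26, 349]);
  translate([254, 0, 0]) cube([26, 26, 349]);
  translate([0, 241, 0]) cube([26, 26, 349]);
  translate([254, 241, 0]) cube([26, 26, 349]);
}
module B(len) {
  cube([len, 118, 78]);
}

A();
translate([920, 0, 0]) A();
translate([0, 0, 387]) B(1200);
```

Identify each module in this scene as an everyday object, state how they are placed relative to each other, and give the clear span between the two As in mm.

Second stool starts at x = 920; first ends at x = 280; clear span = 920 − 280 = 640 mm.

A is a stool. B is a beam. A beam spans the tops of two stools. The clear span between the two stools is 640 mm.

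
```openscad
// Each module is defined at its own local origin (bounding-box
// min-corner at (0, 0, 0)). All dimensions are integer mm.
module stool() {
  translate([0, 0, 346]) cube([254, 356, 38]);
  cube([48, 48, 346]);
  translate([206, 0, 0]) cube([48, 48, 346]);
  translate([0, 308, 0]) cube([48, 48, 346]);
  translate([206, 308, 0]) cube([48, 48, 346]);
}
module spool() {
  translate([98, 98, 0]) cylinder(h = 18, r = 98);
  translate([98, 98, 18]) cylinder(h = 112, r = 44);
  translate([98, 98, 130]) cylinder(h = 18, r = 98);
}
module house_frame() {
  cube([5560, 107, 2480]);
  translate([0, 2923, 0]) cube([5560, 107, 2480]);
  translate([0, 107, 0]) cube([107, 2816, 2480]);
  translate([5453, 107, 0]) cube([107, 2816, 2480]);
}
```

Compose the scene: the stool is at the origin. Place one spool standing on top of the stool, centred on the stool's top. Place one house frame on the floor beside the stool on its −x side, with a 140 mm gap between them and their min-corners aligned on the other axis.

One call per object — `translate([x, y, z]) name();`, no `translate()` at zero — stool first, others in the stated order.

stool();
translate([29, 80, 384]) spool();
translate([-5700, 0, 0]) house_frame();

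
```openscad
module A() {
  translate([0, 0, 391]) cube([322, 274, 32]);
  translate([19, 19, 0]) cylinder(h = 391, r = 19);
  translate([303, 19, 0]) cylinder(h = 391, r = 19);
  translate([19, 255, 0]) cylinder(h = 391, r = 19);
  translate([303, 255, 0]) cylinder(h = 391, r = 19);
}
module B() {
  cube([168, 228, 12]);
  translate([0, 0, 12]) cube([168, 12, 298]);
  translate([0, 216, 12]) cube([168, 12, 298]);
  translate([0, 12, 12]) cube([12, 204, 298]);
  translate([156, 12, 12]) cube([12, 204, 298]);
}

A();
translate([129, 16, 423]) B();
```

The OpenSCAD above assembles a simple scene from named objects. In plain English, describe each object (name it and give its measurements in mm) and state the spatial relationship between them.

A is a simple wooden stool: a rectangular seat 322 mm (x) by 274 mm (y), 32 mm thick, top face at z = 423 mm, on four round legs, each 38 mm in diameter. The legs rest on z = 0, each leg's axis is inset half a diameter from the nearest pair of seat edges (so the leg's bounding box is flush with the corner).

B is an open-topped rectangular box: outside dimensions 168×228×310 mm, with a uniform wall and base thickness of 12 mm. The base is a full 168×228 slab on the floor; four walls sit on top of the base. The front and back walls (the −y and +y sides) span the full width; the two side walls fit between them.

The open box is on top of the stool.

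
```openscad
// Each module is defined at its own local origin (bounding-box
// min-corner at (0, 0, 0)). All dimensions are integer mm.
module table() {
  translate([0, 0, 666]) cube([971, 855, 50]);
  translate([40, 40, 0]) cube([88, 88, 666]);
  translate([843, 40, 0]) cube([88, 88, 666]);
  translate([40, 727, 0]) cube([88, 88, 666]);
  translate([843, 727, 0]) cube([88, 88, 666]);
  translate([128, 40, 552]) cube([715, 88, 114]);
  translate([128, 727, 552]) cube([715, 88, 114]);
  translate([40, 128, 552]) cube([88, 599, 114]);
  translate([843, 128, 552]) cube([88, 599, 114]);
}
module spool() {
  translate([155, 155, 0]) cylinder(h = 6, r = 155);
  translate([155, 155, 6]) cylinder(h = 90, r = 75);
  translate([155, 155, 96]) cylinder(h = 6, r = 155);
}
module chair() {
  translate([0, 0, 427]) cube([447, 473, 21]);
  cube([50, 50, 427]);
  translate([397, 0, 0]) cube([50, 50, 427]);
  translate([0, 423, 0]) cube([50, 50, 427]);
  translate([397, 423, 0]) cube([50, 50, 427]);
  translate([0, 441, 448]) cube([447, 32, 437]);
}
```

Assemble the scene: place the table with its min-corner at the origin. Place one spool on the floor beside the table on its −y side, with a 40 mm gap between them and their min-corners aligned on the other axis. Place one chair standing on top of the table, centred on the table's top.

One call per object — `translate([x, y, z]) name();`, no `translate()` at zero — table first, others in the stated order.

table();
translate([0, -350, 0]) spool();
translate([262, 191, 716]) chair();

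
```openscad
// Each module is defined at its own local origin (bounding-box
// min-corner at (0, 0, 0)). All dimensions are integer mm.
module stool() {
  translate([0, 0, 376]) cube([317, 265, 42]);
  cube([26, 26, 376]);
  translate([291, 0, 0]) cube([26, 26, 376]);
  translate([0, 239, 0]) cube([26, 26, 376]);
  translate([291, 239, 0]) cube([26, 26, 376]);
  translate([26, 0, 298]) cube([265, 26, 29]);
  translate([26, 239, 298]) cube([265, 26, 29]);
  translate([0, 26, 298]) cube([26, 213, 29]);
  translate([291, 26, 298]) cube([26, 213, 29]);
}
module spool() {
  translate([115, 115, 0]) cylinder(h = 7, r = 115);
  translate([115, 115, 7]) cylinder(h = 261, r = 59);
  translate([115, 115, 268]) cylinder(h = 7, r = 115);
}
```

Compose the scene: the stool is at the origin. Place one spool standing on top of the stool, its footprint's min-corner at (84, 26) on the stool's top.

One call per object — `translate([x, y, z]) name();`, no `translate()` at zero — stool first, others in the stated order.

stool();
translate([84, 26, 418]) spool();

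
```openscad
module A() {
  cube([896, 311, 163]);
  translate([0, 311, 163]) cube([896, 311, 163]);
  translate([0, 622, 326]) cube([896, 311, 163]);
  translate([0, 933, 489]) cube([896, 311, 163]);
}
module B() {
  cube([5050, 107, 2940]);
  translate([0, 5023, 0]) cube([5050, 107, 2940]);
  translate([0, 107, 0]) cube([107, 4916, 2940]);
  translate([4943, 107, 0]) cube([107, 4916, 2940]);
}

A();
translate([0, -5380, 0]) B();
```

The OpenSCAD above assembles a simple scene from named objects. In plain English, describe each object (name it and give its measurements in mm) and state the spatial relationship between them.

A is a straight staircase of 4 solid steps. Each step is 896 mm wide (x), 311 mm deep (y, the going) and 163 mm tall (the rise). The first step rests on the floor; each subsequent step sits one going further in +y and one rise higher in +z, directly behind and above the previous step with no overlap.

B is a box-shaped house frame (walls only): outside footprint 5050×5130 mm, wall height 2940 mm, wall thickness 107 mm. The two y-facing walls run the full x-width; the two x-facing walls fit between the inner faces of the y-facing walls.

The house frame is on the floor beside the staircase on its −y side.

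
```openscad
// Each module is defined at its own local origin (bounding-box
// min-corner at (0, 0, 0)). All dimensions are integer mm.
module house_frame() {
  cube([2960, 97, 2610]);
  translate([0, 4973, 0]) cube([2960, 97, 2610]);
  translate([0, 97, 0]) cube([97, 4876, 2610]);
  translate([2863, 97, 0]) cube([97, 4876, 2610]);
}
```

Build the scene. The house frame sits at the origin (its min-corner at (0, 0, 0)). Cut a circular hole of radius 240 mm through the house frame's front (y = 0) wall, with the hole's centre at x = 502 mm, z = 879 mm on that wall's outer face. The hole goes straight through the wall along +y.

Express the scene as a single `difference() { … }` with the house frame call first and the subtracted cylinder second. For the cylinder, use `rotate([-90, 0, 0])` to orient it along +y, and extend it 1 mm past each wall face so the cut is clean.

difference() {
  house_frame();
  translate([502, -1, 879]) rotate([-90, 0, 0]) cylinder(h = 99, r = 240);
}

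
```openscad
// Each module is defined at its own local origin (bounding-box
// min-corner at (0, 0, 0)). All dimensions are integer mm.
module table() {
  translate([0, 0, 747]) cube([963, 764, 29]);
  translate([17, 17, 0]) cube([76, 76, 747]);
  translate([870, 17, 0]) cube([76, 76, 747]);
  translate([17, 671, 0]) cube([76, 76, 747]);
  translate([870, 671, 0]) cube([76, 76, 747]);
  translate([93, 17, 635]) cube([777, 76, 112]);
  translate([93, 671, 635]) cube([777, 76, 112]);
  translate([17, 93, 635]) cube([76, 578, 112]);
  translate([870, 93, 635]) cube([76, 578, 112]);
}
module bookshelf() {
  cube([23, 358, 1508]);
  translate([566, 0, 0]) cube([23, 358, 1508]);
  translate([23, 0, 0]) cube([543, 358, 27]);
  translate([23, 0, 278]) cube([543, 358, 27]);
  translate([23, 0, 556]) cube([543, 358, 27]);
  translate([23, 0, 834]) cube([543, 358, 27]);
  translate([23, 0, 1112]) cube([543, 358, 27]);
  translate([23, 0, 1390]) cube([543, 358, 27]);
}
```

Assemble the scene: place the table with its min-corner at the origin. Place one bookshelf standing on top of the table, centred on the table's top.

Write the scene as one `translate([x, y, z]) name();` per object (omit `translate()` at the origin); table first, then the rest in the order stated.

table();
translate([187, 203, 776]) bookshelf();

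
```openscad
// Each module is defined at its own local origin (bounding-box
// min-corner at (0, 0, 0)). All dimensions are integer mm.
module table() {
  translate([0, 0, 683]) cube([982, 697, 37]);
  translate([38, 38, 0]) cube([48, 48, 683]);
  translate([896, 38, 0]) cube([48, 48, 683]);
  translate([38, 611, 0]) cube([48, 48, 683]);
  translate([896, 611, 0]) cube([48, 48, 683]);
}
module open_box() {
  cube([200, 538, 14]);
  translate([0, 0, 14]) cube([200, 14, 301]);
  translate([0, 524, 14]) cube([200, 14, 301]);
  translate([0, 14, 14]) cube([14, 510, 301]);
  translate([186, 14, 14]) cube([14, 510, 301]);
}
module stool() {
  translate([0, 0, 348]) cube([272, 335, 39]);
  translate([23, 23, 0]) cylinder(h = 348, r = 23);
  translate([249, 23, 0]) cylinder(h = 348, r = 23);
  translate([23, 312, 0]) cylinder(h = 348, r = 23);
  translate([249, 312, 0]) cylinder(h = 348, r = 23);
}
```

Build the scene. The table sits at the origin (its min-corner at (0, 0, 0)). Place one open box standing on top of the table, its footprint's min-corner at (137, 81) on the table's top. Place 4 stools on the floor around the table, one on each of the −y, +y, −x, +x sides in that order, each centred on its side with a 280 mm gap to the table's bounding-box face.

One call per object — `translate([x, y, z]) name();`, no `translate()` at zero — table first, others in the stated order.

table();
translate([137, 81, 720]) open_box();
translate([355, -615, 0]) stool();
translate([355, 977, 0]) stool();
translate([-552, 181, 0]) stool();
translate([1262, 181, 0]) stool();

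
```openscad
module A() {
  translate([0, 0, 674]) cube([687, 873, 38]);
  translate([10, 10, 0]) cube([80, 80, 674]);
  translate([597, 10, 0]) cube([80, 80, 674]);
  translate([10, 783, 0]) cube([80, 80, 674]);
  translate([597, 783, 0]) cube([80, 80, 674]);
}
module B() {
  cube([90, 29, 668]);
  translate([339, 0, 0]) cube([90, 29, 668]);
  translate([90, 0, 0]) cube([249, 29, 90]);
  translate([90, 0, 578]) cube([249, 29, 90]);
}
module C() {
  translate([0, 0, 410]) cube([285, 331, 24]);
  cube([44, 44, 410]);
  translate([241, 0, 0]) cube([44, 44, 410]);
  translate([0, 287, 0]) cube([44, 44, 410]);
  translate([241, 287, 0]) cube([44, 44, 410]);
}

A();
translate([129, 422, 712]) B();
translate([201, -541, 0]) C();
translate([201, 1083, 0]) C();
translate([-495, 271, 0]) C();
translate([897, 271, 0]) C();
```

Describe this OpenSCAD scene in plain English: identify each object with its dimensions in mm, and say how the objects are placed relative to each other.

A is a table with a 687×873 mm rectangular top, 38 mm thick, top surface at z = 712 mm, supported by four 80×80 mm square legs, each inset 10 mm from the nearest pair of top edges, running from the floor.

B is a rectangular picture frame lying in the x–z plane (depth along y). The opening is 249 mm wide (x) by 488 mm tall (z), surrounded by a border 90 mm wide on all four sides. The frame is 29 mm deep and is made of two full-height vertical stiles with two horizontal rails fitted between them.

C is a four-legged stool. The seat is a 285×331×24 mm slab whose top surface is at z = 434 mm; four square legs, each 44×44 mm in cross-section, run from the floor (z = 0) to the underside of the seat, each flush with a corner of the seat.

The picture frame is on top of the table, centred. Four stools sit around the table at the −y, +y, −x, +x sides.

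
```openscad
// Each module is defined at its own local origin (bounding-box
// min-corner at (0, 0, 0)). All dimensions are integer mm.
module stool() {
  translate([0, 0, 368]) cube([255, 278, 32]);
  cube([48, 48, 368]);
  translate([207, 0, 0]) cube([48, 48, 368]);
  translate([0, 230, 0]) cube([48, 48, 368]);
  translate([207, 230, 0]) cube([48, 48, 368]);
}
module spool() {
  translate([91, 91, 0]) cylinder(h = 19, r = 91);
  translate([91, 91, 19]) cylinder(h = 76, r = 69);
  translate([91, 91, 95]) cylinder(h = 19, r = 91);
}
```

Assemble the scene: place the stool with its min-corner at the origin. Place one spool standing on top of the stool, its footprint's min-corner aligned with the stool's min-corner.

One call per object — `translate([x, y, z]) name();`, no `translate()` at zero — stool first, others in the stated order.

stool();
translate([0, 0, 400]) spool();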